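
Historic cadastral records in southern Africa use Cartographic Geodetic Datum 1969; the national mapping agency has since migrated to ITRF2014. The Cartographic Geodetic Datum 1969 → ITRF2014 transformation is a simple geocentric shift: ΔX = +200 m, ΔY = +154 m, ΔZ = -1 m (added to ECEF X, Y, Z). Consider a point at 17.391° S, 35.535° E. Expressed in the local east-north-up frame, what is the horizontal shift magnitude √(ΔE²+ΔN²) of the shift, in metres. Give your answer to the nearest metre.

75 m

The local east axis at (φ, λ) is (−sin λ, cos λ, 0), so ΔE = −sin(35.535°)·200 + cos(35.535°)·154 = 9.08 m.
The local north axis is (−sin φ cos λ, −sin φ sin λ, cos φ), giving ΔN = 48.645 + 26.752 − 0.954 = 74.44 m.
Horizontal magnitude = √(ΔE² + ΔN²) = √(9.08² + 74.44²) = 74.99 m.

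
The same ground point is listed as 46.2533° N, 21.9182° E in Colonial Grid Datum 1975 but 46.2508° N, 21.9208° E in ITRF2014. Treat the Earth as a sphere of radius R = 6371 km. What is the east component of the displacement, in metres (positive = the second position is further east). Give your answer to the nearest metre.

ΔE = 200 m

Δφ = 46.2508° − 46.2533° = -0.0025°; Δλ = 21.9208° − 21.9182° = +0.0026°.
1° along a meridian = πR/180 = 111195 m.
ΔN = Δφ × 111195 = -278.0 m; ΔE = Δλ × 111195 × cos(46.2533°) = +0.0026 × 111195 × 0.691471 = 199.9 m.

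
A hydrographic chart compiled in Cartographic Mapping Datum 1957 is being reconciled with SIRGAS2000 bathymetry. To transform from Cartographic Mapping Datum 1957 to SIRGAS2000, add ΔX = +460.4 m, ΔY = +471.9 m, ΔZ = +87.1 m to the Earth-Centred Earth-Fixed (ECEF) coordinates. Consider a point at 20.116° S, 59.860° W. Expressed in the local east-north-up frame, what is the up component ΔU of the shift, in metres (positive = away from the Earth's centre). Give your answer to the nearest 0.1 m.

The local up (radial) axis is (cos φ cos λ, cos φ sin λ, sin φ), giving ΔU = 217.072 − 383.205 − 29.956 = -196.09 m.

ΔU = -196.1 m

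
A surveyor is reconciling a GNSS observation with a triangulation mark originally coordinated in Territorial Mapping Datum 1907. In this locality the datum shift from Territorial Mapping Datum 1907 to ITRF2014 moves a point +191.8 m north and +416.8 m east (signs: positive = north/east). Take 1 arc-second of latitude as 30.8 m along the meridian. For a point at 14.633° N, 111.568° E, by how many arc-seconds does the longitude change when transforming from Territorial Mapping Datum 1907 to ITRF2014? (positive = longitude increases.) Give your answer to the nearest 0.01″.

Δλ = 13.99″

At latitude 14.633°, cos φ = 0.967564.
1″ of longitude at this latitude = 30.80 × cos φ = 29.8010 m, so Δλ = 416.8 / 29.8010 = 13.986″.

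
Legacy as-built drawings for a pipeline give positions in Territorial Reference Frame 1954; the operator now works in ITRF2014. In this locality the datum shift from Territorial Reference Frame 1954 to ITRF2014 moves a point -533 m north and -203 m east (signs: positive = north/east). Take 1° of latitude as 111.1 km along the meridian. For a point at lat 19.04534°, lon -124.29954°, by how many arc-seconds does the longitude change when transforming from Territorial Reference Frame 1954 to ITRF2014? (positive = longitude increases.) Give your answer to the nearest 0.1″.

At latitude 19.04534°, cos φ = 0.945261.
1° of longitude at this latitude = 111.1 × cos φ = 105.02 km, so Δλ = -203.0 / 105018.5 = -0.0019330° = -6.959″.

Δλ = -7.0″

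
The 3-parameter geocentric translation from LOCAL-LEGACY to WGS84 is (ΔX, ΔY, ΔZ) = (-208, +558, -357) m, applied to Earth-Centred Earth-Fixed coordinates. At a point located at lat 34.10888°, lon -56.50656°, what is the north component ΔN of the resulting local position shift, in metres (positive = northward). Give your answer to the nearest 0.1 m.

At φ = 34.10888°, λ = -56.50656°: sin φ = 0.560767, cos φ = 0.827973, sin λ = -0.833949, cos λ = 0.551842.
ΔN = −sin φ cos λ·ΔX − sin φ sin λ·ΔY + cos φ·ΔZ = −(0.560767)(0.551842)(-208) − (0.560767)(-0.833949)(558) + (0.827973)(-357) = 29.73 m.

ΔN = 29.7 m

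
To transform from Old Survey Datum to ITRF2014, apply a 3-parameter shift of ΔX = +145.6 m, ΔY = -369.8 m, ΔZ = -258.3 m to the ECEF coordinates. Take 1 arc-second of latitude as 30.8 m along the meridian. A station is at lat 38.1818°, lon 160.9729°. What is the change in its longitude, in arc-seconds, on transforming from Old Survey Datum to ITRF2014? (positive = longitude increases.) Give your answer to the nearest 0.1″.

sin φ = 0.618159, cos φ = 0.786053, sin λ = 0.326015, cos λ = -0.945364.
East component: ΔE = −sin λ·ΔX + cos λ·ΔY = −(0.326015)(145.6) + (-0.945364)(-369.8) = 302.13 m.
1° of latitude spans 3600 × 30.80 = 110880 m; at latitude φ, 1° of longitude spans that × cos φ = 87157.6 m, so Δλ = 302.13 / 87157.6 × 3600 = 12.479″.

Δλ = 12.5″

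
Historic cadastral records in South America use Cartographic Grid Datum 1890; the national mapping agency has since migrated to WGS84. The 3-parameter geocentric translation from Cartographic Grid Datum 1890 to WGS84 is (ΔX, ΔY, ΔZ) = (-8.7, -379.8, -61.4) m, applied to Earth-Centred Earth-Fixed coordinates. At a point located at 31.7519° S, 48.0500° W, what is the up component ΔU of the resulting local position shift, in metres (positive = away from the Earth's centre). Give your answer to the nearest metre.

The local up (radial) axis is (cos φ cos λ, cos φ sin λ, sin φ), giving ΔU = -4.945 + 240.192 + 32.311 = 267.56 m.

ΔU = 268 m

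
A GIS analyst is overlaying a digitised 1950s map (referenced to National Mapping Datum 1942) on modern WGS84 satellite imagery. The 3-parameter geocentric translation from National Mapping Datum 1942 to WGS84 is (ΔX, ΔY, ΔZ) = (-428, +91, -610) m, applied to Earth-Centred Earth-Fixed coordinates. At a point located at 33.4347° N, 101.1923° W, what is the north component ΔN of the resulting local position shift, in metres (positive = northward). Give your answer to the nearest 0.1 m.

ΔN = -505.6 m

The local north axis is (−sin φ cos λ, −sin φ sin λ, cos φ), giving ΔN = -45.774 + 49.186 − 509.054 = -505.64 m.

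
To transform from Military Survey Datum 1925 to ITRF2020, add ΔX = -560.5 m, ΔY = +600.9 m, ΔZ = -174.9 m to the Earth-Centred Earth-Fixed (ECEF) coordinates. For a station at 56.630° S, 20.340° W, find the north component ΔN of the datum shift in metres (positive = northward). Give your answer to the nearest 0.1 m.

At φ = -56.630°, λ = -20.340°: sin φ = -0.835136, cos φ = 0.550044, sin λ = -0.347590, cos λ = 0.937646.
ΔN = −sin φ cos λ·ΔX − sin φ sin λ·ΔY + cos φ·ΔZ = −(-0.835136)(0.937646)(-560.5) − (-0.835136)(-0.347590)(600.9) + (0.550044)(-174.9) = -709.54 m.

ΔN = -709.5 m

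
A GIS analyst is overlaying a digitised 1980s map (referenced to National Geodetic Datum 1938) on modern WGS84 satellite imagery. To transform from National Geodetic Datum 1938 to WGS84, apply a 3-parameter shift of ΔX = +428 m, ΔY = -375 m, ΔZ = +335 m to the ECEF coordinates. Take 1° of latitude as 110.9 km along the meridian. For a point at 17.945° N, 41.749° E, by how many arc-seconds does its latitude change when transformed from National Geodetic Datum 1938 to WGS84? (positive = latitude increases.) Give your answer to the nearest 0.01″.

Δφ = 9.65″

sin φ = 0.308104, cos φ = 0.951353, sin λ = 0.665869, cos λ = 0.746069.
North component: ΔN = −sin φ cos λ·ΔX − sin φ sin λ·ΔY + cos φ·ΔZ = −(0.308104)(0.746069)(428) − (0.308104)(0.665869)(-375) + (0.951353)(335) = 297.25 m.
1° of latitude spans 110900 m, so Δφ = 297.25 / 110900 × 3600 = 9.649″.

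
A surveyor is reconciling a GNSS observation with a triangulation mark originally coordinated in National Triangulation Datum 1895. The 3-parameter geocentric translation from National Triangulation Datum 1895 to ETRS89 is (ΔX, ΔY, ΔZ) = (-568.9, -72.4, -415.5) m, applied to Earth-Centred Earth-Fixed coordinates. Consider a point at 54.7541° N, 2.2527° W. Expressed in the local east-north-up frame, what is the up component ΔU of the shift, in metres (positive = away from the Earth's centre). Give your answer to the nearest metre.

At φ = 54.7541°, λ = -2.2527°: sin φ = 0.816683, cos φ = 0.577087, sin λ = -0.039307, cos λ = 0.999227.
ΔU = cos φ cos λ·ΔX + cos φ sin λ·ΔY + sin φ·ΔZ = (0.577087)(0.999227)(-568.9) + (0.577087)(-0.039307)(-72.4) + (0.816683)(-415.5) = -665.74 m.

ΔU = -666 m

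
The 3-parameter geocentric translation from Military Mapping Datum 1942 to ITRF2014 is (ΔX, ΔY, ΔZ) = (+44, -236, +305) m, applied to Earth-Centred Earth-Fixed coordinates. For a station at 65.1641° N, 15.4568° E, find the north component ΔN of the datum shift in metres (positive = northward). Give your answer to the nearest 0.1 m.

At φ = 65.1641°, λ = 15.4568°: sin φ = 0.907514, cos φ = 0.420021, sin λ = 0.266512, cos λ = 0.963832.
ΔN = −sin φ cos λ·ΔX − sin φ sin λ·ΔY + cos φ·ΔZ = −(0.907514)(0.963832)(44) − (0.907514)(0.266512)(-236) + (0.420021)(305) = 146.70 m.

ΔN = 146.7 m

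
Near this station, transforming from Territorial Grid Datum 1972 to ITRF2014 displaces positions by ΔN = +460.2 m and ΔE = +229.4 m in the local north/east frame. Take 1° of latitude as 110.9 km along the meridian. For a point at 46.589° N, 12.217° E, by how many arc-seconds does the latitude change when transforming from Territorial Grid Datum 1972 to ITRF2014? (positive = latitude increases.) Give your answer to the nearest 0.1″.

1° of latitude = 110.9 km, so Δφ = 460.2 / 110900 = 0.0041497° = 14.939″.

Δφ = 14.9″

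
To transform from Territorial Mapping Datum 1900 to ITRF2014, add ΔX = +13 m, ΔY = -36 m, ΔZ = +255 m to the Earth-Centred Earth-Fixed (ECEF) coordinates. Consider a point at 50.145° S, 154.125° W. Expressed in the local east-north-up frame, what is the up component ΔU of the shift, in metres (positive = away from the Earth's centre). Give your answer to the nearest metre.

ΔU = -193 m

The local up (radial) axis is (cos φ cos λ, cos φ sin λ, sin φ), giving ΔU = -7.496 + 10.068 − 195.756 = -193.18 m.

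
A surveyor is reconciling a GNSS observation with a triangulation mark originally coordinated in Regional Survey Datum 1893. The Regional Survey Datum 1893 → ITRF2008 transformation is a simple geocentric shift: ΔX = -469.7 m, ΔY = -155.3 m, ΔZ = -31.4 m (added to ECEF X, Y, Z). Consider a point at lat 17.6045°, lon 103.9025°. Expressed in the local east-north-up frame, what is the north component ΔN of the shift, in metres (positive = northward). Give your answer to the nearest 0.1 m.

ΔN = -18.5 m

At φ = 17.6045°, λ = 103.9025°: sin φ = 0.302445, cos φ = 0.953167, sin λ = 0.970706, cos λ = -0.240270.
ΔN = −sin φ cos λ·ΔX − sin φ sin λ·ΔY + cos φ·ΔZ = −(0.302445)(-0.240270)(-469.7) − (0.302445)(0.970706)(-155.3) + (0.953167)(-31.4) = -18.47 m.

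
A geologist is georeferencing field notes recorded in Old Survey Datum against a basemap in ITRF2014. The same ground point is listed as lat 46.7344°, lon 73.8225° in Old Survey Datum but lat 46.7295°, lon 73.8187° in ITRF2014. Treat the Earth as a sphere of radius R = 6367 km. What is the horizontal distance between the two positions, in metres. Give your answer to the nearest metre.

617 m

Δφ = 46.7295° − 46.7344° = -0.0049°; Δλ = 73.8187° − 73.8225° = -0.0038°.
1° along a meridian = πR/180 = 111125 m.
ΔN = Δφ × 111125 = -544.5 m; ΔE = Δλ × 111125 × cos(46.7344°) = -0.0038 × 111125 × 0.685381 = -289.4 m.
Distance = √(ΔE² + ΔN²) = √((-289.4)² + (-544.5)²) = 616.7 m.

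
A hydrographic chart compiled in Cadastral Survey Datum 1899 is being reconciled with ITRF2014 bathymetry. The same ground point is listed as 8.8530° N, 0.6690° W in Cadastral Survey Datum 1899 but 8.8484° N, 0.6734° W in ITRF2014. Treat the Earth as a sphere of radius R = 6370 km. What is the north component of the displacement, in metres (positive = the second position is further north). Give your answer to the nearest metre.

Δφ = 8.8484° − 8.8530° = -0.0046°; Δλ = -0.6734° − -0.6690° = -0.0044°.
1° along a meridian = πR/180 = 111177 m.
ΔN = Δφ × 111177 = -511.4 m; ΔE = Δλ × 111177 × cos(8.8530°) = -0.0044 × 111177 × 0.988086 = -483.4 m.

ΔN = -511 m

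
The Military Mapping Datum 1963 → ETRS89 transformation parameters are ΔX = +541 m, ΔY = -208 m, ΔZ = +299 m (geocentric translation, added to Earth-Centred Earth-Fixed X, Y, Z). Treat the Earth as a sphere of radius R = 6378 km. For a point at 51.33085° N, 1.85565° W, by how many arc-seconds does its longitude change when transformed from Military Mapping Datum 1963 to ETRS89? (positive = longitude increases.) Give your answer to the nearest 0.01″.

sin φ = 0.780767, cos φ = 0.624822, sin λ = -0.032382, cos λ = 0.999476.
East component: ΔE = −sin λ·ΔX + cos λ·ΔY = −(-0.032382)(541) + (0.999476)(-208) = -190.37 m.
1° of latitude spans πR/180 = 111317 m; at latitude φ, 1° of longitude spans that × cos φ = 69553.4 m, so Δλ = -190.37 / 69553.4 × 3600 = -9.853″.

Δλ = -9.85″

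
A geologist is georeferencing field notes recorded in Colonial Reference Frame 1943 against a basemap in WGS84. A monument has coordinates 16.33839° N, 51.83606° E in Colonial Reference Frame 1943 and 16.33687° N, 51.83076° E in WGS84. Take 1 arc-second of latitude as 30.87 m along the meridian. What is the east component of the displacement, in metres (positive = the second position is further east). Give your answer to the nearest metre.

Δφ = 16.33687° − 16.33839° = -0.00152°; Δλ = 51.83076° − 51.83606° = -0.00530°.
1° of latitude = 3600 × 30.87 = 111132 m.
ΔN = Δφ × 111132 = -168.9 m; ΔE = Δλ × 111132 × cos(16.33839°) = -0.00530 × 111132 × 0.959617 = -565.2 m.

ΔE = -565 m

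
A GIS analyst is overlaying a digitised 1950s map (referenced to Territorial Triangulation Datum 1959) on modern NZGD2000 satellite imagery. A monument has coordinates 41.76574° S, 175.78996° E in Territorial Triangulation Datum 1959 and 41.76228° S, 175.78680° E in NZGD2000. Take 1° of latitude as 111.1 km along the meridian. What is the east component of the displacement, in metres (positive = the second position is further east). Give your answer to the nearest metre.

ΔE = -262 m

Δφ = -41.76228° − -41.76574° = +0.00346°; Δλ = 175.78680° − 175.78996° = -0.00316°.
ΔN = Δφ × 111100 = 384.4 m; ΔE = Δλ × 111100 × cos(-41.76574°) = -0.00316 × 111100 × 0.745874 = -261.9 m.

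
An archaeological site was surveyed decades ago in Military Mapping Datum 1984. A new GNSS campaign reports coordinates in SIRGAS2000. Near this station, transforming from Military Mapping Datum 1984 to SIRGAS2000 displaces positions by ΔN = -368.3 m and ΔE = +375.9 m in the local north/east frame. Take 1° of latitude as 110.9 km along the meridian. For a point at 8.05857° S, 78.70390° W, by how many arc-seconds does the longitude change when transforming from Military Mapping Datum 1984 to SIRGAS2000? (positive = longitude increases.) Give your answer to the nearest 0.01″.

Δλ = 12.32″

At latitude -8.05857°, cos φ = 0.990125.
1° of longitude at this latitude = 110.9 × cos φ = 109.80 km, so Δλ = 375.9 / 109804.9 = 0.0034233° = 12.324″.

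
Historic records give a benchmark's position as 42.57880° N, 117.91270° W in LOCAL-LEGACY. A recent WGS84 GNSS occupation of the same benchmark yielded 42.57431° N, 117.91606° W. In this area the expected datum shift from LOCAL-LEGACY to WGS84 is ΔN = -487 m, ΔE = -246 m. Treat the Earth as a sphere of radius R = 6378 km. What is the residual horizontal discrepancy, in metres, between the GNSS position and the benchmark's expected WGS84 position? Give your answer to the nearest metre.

32 m

Observed coordinate differences: Δφ = -0.00449°, Δλ = -0.00336°.
Converting to metres (1° lat = 111317 m, cos φ = 0.736347): observed ΔN = -499.8 m, observed ΔE = -275.4 m.
Subtracting the expected shift leaves a residual of -499.8 − (-487) = -12.8 m north and -275.4 − (-246) = -29.4 m east.
Residual distance = √((-12.8)² + (-29.4)²) = 32.1 m.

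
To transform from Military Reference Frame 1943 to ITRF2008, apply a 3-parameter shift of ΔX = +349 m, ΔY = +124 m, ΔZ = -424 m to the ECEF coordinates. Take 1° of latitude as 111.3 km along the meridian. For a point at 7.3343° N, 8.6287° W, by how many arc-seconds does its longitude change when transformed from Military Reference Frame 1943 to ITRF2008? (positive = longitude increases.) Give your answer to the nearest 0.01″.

sin φ = 0.127658, cos φ = 0.991818, sin λ = -0.150031, cos λ = 0.988681.
East component: ΔE = −sin λ·ΔX + cos λ·ΔY = −(-0.150031)(349) + (0.988681)(124) = 174.96 m.
1° of latitude spans 111300 m; at latitude φ, 1° of longitude spans that × cos φ = 110389.4 m, so Δλ = 174.96 / 110389.4 × 3600 = 5.706″.

Δλ = 5.71″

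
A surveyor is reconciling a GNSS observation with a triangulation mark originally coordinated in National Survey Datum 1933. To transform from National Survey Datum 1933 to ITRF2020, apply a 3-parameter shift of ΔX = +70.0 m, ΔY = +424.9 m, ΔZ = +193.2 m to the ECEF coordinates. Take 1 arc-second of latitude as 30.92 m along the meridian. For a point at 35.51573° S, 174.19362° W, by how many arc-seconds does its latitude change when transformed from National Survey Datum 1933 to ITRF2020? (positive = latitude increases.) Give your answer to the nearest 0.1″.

sin φ = -0.580926, cos φ = 0.813956, sin λ = -0.101167, cos λ = -0.994869.
North component: ΔN = −sin φ cos λ·ΔX − sin φ sin λ·ΔY + cos φ·ΔZ = −(-0.580926)(-0.994869)(70.0) − (-0.580926)(-0.101167)(424.9) + (0.813956)(193.2) = 91.83 m.
1° of latitude spans 3600 × 30.92 = 111312 m, so Δφ = 91.83 / 111312 × 3600 = 2.970″.

Δφ = 3.0″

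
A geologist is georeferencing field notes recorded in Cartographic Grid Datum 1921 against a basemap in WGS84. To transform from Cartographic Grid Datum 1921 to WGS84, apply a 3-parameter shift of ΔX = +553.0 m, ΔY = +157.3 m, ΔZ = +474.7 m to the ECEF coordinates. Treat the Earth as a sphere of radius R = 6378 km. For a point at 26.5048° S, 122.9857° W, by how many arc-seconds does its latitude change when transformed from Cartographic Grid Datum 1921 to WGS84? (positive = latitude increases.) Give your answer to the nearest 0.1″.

sin φ = -0.446273, cos φ = 0.894897, sin λ = -0.838806, cos λ = -0.544430.
North component: ΔN = −sin φ cos λ·ΔX − sin φ sin λ·ΔY + cos φ·ΔZ = −(-0.446273)(-0.544430)(553.0) − (-0.446273)(-0.838806)(157.3) + (0.894897)(474.7) = 231.57 m.
1° of latitude spans πR/180 = 111317 m, so Δφ = 231.57 / 111317 × 3600 = 7.489″.

Δφ = 7.5″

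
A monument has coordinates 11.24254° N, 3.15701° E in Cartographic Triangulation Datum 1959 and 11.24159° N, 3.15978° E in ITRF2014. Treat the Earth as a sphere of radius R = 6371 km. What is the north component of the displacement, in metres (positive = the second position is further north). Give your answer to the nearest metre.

ΔN = -106 m

Δφ = 11.24159° − 11.24254° = -0.00095°; Δλ = 3.15978° − 3.15701° = +0.00277°.
1° along a meridian = πR/180 = 111195 m.
ΔN = Δφ × 111195 = -105.6 m; ΔE = Δλ × 111195 × cos(11.24254°) = +0.00277 × 111195 × 0.980811 = 302.1 m.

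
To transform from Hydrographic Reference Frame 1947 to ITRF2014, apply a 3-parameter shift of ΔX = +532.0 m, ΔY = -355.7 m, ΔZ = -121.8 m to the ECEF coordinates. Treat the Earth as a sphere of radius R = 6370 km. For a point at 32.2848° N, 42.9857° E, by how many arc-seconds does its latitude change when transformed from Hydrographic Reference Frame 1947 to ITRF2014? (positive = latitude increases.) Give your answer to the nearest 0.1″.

sin φ = 0.534128, cos φ = 0.845404, sin λ = 0.681816, cos λ = 0.731524.
North component: ΔN = −sin φ cos λ·ΔX − sin φ sin λ·ΔY + cos φ·ΔZ = −(0.534128)(0.731524)(532.0) − (0.534128)(0.681816)(-355.7) + (0.845404)(-121.8) = -181.30 m.
1° of latitude spans πR/180 = 111177 m, so Δφ = -181.30 / 111177 × 3600 = -5.871″.

Δφ = -5.9″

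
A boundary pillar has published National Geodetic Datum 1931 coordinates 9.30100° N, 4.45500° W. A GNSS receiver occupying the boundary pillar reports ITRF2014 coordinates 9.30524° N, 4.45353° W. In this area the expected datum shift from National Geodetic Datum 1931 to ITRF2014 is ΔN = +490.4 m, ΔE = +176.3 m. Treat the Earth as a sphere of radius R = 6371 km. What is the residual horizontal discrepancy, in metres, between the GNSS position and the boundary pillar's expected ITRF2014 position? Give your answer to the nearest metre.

Observed coordinate differences: Δφ = +0.00424°, Δλ = +0.00147°.
Converting to metres (1° lat = 111195 m, cos φ = 0.986853): observed ΔN = 471.5 m, observed ΔE = 161.3 m.
Subtracting the expected shift leaves a residual of 471.5 − (490.4) = -18.9 m north and 161.3 − (176.3) = -15.0 m east.
Residual distance = √((-18.9)² + (-15.0)²) = 24.2 m.

24 m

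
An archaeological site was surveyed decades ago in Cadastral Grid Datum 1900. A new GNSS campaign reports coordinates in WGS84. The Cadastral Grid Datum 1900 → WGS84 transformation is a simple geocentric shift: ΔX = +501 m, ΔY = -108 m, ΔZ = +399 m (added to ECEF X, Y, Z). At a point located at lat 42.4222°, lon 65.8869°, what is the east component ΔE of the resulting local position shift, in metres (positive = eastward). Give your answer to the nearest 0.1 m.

ΔE = -501.4 m

The local east axis at (φ, λ) is (−sin λ, cos λ, 0), so ΔE = −sin(65.8869°)·501 + cos(65.8869°)·(-108) = -501.41 m.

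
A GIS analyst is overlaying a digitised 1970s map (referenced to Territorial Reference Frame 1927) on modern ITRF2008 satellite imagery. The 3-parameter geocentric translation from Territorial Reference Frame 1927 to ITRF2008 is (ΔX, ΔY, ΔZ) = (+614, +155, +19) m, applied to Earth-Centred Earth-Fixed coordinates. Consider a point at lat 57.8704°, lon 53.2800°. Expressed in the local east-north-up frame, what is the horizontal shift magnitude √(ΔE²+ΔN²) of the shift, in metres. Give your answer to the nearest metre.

570 m

The local east axis at (φ, λ) is (−sin λ, cos λ, 0), so ΔE = −sin(53.2800°)·614 + cos(53.2800°)·155 = -399.49 m.
The local north axis is (−sin φ cos λ, −sin φ sin λ, cos φ), giving ΔN = -310.889 − 105.215 + 10.105 = -406.00 m.
Horizontal magnitude = √(ΔE² + ΔN²) = √((-399.49)² + (-406.00)²) = 569.58 m.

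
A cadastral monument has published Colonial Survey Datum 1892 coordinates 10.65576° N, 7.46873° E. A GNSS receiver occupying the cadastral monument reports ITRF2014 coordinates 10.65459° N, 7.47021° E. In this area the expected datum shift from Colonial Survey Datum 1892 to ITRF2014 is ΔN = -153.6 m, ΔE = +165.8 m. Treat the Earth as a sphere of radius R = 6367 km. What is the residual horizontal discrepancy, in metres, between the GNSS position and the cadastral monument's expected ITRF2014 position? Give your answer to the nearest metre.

Observed coordinate differences: Δφ = -0.00117°, Δλ = +0.00148°.
Converting to metres (1° lat = 111125 m, cos φ = 0.982756): observed ΔN = -130.0 m, observed ΔE = 161.6 m.
Subtracting the expected shift leaves a residual of -130.0 − (-153.6) = 23.6 m north and 161.6 − (165.8) = -4.2 m east.
Residual distance = √(23.6² + (-4.2)²) = 23.9 m.

24 m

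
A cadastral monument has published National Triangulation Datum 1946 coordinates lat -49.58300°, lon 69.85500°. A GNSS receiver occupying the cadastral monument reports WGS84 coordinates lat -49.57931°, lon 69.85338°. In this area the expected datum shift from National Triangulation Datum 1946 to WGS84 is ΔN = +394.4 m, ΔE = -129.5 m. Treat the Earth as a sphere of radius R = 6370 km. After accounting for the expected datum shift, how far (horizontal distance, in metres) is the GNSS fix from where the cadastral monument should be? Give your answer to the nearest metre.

20 m

Observed coordinate differences: Δφ = +0.00369°, Δλ = -0.00162°.
Converting to metres (1° lat = 111177 m, cos φ = 0.648346): observed ΔN = 410.2 m, observed ΔE = -116.8 m.
Subtracting the expected shift leaves a residual of 410.2 − (394.4) = 15.8 m north and -116.8 − (-129.5) = 12.7 m east.
Residual distance = √(15.8² + 12.7²) = 20.3 m.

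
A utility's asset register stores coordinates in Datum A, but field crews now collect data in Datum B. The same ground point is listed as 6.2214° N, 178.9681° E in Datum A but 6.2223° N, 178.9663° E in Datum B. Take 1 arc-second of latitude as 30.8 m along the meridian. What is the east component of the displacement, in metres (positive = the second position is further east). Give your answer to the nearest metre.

ΔE = -198 m

Δφ = 6.2223° − 6.2214° = +0.0009°; Δλ = 178.9663° − 178.9681° = -0.0018°.
1° of latitude = 3600 × 30.80 = 110880 m.
ΔN = Δφ × 110880 = 99.8 m; ΔE = Δλ × 110880 × cos(6.2214°) = -0.0018 × 110880 × 0.994111 = -198.4 m.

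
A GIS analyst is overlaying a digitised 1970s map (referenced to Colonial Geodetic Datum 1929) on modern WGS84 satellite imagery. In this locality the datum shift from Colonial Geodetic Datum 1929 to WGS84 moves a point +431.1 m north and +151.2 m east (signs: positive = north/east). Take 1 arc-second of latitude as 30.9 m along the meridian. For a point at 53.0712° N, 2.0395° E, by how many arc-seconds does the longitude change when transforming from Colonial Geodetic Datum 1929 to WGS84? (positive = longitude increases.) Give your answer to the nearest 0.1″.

Δλ = 8.1″

At latitude 53.0712°, cos φ = 0.600822.
1″ of longitude at this latitude = 30.90 × cos φ = 18.5654 m, so Δλ = 151.2 / 18.5654 = 8.144″.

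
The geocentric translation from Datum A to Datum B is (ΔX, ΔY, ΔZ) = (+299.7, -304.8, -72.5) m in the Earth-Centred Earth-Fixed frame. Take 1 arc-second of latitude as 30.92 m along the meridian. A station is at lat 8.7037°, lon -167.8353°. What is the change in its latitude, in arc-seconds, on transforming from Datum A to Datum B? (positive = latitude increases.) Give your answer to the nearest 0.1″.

sin φ = 0.151325, cos φ = 0.988484, sin λ = -0.210723, cos λ = -0.977546.
North component: ΔN = −sin φ cos λ·ΔX − sin φ sin λ·ΔY + cos φ·ΔZ = −(0.151325)(-0.977546)(299.7) − (0.151325)(-0.210723)(-304.8) + (0.988484)(-72.5) = -37.05 m.
1° of latitude spans 3600 × 30.92 = 111312 m, so Δφ = -37.05 / 111312 × 3600 = -1.198″.

Δφ = -1.2″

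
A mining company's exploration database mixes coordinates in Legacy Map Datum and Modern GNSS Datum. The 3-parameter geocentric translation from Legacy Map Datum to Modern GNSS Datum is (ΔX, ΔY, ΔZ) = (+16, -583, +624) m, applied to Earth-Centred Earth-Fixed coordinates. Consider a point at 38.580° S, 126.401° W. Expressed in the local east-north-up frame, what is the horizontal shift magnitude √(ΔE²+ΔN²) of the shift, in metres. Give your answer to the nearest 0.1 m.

At φ = -38.580°, λ = -126.401°: sin φ = -0.623607, cos φ = 0.781738, sin λ = -0.804883, cos λ = -0.593433.
ΔE = −sin λ·ΔX + cos λ·ΔY = −(-0.804883)·(16) + (-0.593433)·(-583) = 358.85 m.
ΔN = −sin φ cos λ·ΔX − sin φ sin λ·ΔY + cos φ·ΔZ = −(-0.623607)(-0.593433)(16) − (-0.623607)(-0.804883)(-583) + (0.781738)(624) = 774.51 m.
Horizontal magnitude = √(ΔE² + ΔN²) = √(358.85² + 774.51²) = 853.60 m.

853.6 m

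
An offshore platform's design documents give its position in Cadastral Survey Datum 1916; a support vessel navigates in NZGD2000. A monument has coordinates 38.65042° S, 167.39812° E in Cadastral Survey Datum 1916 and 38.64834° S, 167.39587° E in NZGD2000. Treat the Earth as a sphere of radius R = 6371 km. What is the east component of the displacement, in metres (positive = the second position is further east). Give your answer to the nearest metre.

ΔE = -195 m

Δφ = -38.64834° − -38.65042° = +0.00208°; Δλ = 167.39587° − 167.39812° = -0.00225°.
1° along a meridian = πR/180 = 111195 m.
ΔN = Δφ × 111195 = 231.3 m; ΔE = Δλ × 111195 × cos(-38.65042°) = -0.00225 × 111195 × 0.780971 = -195.4 m.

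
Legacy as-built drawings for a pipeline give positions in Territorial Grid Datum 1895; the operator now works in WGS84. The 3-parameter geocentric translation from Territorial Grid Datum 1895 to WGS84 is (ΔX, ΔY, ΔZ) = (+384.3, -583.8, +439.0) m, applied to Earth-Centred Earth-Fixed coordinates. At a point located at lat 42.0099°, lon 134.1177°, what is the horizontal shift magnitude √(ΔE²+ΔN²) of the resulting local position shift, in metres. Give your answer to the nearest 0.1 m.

796.5 m

The local east axis at (φ, λ) is (−sin λ, cos λ, 0), so ΔE = −sin(134.1177°)·384.3 + cos(134.1177°)·(-583.8) = 130.51 m.
The local north axis is (−sin φ cos λ, −sin φ sin λ, cos φ), giving ΔN = 179.043 + 280.498 + 326.190 = 785.73 m.
Horizontal magnitude = √(ΔE² + ΔN²) = √(130.51² + 785.73²) = 796.50 m.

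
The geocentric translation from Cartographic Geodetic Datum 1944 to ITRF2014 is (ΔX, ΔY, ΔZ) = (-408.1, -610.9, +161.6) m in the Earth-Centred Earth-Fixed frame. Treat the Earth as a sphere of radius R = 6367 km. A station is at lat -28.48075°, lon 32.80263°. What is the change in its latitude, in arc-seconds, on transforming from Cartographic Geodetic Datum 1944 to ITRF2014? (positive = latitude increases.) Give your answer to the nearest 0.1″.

sin φ = -0.476863, cos φ = 0.878977, sin λ = 0.541747, cos λ = 0.840542.
North component: ΔN = −sin φ cos λ·ΔX − sin φ sin λ·ΔY + cos φ·ΔZ = −(-0.476863)(0.840542)(-408.1) − (-0.476863)(0.541747)(-610.9) + (0.878977)(161.6) = -179.35 m.
1° of latitude spans πR/180 = 111125 m, so Δφ = -179.35 / 111125 × 3600 = -5.810″.

Δφ = -5.8″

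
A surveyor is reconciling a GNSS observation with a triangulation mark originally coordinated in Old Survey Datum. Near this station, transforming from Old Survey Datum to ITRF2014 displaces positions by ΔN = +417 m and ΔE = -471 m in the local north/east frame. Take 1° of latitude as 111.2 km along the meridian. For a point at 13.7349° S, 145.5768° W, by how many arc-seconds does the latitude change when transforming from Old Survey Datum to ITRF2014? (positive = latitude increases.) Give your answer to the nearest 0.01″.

Δφ = 13.50″

1° of latitude = 111.2 km, so Δφ = 417.0 / 111200 = 0.0037500° = 13.500″.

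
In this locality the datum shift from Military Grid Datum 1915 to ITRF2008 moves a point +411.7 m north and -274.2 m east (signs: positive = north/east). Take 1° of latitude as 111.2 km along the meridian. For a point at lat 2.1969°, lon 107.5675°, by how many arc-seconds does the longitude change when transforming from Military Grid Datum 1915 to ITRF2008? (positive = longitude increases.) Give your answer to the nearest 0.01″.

Δλ = -8.88″

At latitude 2.1969°, cos φ = 0.999265.
1° of longitude at this latitude = 111.2 × cos φ = 111.12 km, so Δλ = -274.2 / 111118.3 = -0.0024676° = -8.884″.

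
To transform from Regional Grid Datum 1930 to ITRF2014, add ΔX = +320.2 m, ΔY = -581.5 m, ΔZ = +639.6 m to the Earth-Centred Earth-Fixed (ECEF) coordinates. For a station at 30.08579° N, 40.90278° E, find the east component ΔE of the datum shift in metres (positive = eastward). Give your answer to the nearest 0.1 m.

At φ = 30.08579°, λ = 40.90278°: sin φ = 0.501296, cos φ = 0.865276, sin λ = 0.654777, cos λ = 0.755822.
ΔE = −sin λ·ΔX + cos λ·ΔY = −(0.654777)·(320.2) + (0.755822)·(-581.5) = -649.17 m.

ΔE = -649.2 m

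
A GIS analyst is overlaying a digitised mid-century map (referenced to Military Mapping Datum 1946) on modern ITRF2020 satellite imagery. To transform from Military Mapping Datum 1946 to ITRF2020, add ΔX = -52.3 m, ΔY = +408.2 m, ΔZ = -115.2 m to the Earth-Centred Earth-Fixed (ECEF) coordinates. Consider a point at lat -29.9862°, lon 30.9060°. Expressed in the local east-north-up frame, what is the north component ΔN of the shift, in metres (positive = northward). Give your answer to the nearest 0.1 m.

ΔN = -17.4 m

At φ = -29.9862°, λ = 30.9060°: sin φ = -0.499791, cos φ = 0.866146, sin λ = 0.513631, cos λ = 0.858011.
ΔN = −sin φ cos λ·ΔX − sin φ sin λ·ΔY + cos φ·ΔZ = −(-0.499791)(0.858011)(-52.3) − (-0.499791)(0.513631)(408.2) + (0.866146)(-115.2) = -17.42 m.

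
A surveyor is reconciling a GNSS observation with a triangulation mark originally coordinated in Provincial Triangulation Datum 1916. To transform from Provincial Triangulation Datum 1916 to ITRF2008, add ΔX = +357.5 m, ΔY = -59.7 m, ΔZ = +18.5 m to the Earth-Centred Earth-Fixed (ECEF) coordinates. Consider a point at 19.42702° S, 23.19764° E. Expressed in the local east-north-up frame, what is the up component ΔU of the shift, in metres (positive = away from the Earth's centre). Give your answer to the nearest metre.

The local up (radial) axis is (cos φ cos λ, cos φ sin λ, sin φ), giving ΔU = 309.888 − 22.177 − 6.153 = 281.56 m.

ΔU = 282 m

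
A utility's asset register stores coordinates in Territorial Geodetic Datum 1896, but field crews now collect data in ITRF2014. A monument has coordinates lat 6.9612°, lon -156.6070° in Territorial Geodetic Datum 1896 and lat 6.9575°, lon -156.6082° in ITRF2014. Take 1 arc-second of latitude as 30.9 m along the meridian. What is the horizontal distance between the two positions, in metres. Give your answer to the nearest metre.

Δφ = 6.9575° − 6.9612° = -0.0037°; Δλ = -156.6082° − -156.6070° = -0.0012°.
1° of latitude = 3600 × 30.90 = 111240 m.
ΔN = Δφ × 111240 = -411.6 m; ΔE = Δλ × 111240 × cos(6.9612°) = -0.0012 × 111240 × 0.992628 = -132.5 m.
Distance = √(ΔE² + ΔN²) = √((-132.5)² + (-411.6)²) = 432.4 m.

432 m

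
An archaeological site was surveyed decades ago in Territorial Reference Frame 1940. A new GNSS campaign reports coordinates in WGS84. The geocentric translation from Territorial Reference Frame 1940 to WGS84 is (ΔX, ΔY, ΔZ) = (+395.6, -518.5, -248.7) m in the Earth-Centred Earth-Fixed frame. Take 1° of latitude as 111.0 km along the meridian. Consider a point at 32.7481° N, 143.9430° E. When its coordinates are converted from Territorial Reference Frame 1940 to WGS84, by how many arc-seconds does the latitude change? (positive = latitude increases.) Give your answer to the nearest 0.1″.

sin φ = 0.540947, cos φ = 0.841057, sin λ = 0.588590, cos λ = -0.808432.
North component: ΔN = −sin φ cos λ·ΔX − sin φ sin λ·ΔY + cos φ·ΔZ = −(0.540947)(-0.808432)(395.6) − (0.540947)(0.588590)(-518.5) + (0.841057)(-248.7) = 128.92 m.
1° of latitude spans 111000 m, so Δφ = 128.92 / 111000 × 3600 = 4.181″.

Δφ = 4.2″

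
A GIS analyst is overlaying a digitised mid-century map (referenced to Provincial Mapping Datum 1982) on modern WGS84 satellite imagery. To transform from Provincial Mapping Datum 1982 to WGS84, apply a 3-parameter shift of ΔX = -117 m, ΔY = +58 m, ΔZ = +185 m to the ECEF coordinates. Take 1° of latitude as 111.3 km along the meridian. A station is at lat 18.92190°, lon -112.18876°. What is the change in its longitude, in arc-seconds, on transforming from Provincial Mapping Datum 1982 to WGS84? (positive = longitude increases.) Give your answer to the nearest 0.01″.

Δλ = -4.45″

sin φ = 0.324279, cos φ = 0.945961, sin λ = -0.925945, cos λ = -0.377659.
East component: ΔE = −sin λ·ΔX + cos λ·ΔY = −(-0.925945)(-117) + (-0.377659)(58) = -130.24 m.
1° of latitude spans 111300 m; at latitude φ, 1° of longitude spans that × cos φ = 105285.5 m, so Δλ = -130.24 / 105285.5 × 3600 = -4.453″.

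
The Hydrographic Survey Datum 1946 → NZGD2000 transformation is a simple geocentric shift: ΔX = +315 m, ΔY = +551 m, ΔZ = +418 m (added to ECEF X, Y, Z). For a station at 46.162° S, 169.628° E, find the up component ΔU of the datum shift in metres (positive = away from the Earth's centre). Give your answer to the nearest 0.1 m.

At φ = -46.162°, λ = 169.628°: sin φ = -0.721301, cos φ = 0.692622, sin λ = 0.180038, cos λ = -0.983660.
ΔU = cos φ cos λ·ΔX + cos φ sin λ·ΔY + sin φ·ΔZ = (0.692622)(-0.983660)(315) + (0.692622)(0.180038)(551) + (-0.721301)(418) = -447.41 m.

ΔU = -447.4 m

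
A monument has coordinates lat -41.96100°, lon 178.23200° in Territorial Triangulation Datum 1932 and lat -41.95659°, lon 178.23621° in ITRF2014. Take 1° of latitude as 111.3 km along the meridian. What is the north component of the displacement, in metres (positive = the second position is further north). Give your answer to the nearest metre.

Δφ = -41.95659° − -41.96100° = +0.00441°; Δλ = 178.23621° − 178.23200° = +0.00421°.
ΔN = Δφ × 111300 = 490.8 m; ΔE = Δλ × 111300 × cos(-41.96100°) = +0.00421 × 111300 × 0.743600 = 348.4 m.

ΔN = 491 m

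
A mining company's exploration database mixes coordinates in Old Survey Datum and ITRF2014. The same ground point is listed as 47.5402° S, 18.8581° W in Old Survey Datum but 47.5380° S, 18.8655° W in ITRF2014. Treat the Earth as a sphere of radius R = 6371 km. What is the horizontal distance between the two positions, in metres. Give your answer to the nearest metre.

607 m

Δφ = -47.5380° − -47.5402° = +0.0022°; Δλ = -18.8655° − -18.8581° = -0.0074°.
1° along a meridian = πR/180 = 111195 m.
ΔN = Δφ × 111195 = 244.6 m; ΔE = Δλ × 111195 × cos(-47.5402°) = -0.0074 × 111195 × 0.675073 = -555.5 m.
Distance = √(ΔE² + ΔN²) = √((-555.5)² + 244.6²) = 607.0 m.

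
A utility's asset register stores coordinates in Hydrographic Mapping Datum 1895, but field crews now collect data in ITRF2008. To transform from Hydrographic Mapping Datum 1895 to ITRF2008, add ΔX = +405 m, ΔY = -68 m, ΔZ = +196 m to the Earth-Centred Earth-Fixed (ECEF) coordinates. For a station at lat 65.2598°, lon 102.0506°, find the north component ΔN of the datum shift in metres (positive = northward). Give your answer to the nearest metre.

The local north axis is (−sin φ cos λ, −sin φ sin λ, cos φ), giving ΔN = 76.793 + 60.398 + 82.027 = 219.22 m.

ΔN = 219 m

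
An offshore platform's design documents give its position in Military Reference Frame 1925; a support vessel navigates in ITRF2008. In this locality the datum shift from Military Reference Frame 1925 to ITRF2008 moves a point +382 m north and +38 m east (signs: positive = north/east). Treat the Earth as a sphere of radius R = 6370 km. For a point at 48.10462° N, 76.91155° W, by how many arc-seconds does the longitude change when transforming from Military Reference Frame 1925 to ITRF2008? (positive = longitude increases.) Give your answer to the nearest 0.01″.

Δλ = 1.84″

At latitude 48.10462°, cos φ = 0.667773.
One radian of longitude at latitude φ spans R cos φ, so Δλ = ΔE / (R cos φ) = 38.0 / (6370000 × 0.667773) = 8.9334e-06 rad = 1.843″.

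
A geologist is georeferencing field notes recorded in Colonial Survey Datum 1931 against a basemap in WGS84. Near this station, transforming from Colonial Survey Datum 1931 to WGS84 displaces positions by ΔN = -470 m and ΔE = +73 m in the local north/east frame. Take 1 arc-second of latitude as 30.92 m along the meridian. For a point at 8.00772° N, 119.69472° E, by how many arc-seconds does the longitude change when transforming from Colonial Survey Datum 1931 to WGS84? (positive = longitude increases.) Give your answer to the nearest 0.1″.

At latitude 8.00772°, cos φ = 0.990249.
1″ of longitude at this latitude = 30.92 × cos φ = 30.6185 m, so Δλ = 73.0 / 30.6185 = 2.384″.

Δλ = 2.4″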